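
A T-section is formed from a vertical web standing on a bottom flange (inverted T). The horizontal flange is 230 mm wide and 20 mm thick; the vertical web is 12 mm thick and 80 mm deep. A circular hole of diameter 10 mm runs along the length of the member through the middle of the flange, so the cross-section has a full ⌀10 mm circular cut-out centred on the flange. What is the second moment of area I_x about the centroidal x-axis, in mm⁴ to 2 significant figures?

I_x ≈ 2.6 × 10⁶ mm⁴

Break the section into simple shapes (no overlaps), measuring from the bottom-left corner of the bounding box.
Flange: 230 × 20, A = 4 600 mm², y = 10 mm, Ī = 153 333 mm⁴.
Web: 12 × 80, A = 960 mm², y = 60 mm, Ī = 512 000 mm⁴.
Hole (subtracted): ⌀10, A = 78.54 mm², y = 10 mm, Ī = 490.9 mm⁴.
Centroid: ȳ = ΣA·y / ΣA = 18.76 mm.
Transfer each piece to the centroidal x-axis using Ī + A·d² with d = y − 18.76:
  flange: d = -8.757 mm → contributes +506 068 mm⁴
  web: d = 41.24 mm → contributes +2 144 962 mm⁴
  hole: d = -8.757 mm → contributes −6 513 mm⁴
Total I = 2 644 517 mm⁴.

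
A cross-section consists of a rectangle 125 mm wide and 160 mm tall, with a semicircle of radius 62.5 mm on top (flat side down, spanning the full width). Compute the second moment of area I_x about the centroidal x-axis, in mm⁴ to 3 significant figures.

I_x ≈ 9.76 × 10⁷ mm⁴

Decompose the section into non-overlapping parts with the origin at the bottom-left of its bounding rectangle.
Rectangular body: 125 × 160, A = 20 000 mm², y = 80 mm, Ī = 42 666 667 mm⁴.
Semicircular cap: semicircle r = 62.5, A = 6135.9 mm², y = 186.53 mm, Ī = 1 674 758 mm⁴.
Centroid: ȳ = ΣA·y / ΣA = 105.01 mm.
Transfer each piece to the centroidal x-axis using Ī + A·d² with d = y − 105.01:
  rectangular body: d = -25.009 mm → contributes +55 175 705 mm⁴
  semicircular cap: d = 81.517 mm → contributes +42 447 885 mm⁴
Total I = 97 623 590 mm⁴.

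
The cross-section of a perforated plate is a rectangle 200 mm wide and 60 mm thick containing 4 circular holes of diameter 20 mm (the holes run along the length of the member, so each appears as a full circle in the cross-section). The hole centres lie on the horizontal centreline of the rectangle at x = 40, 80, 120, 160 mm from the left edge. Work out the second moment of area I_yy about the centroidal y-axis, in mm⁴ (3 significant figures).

Split into non-overlapping primitives; take the origin at the lower-left of the bounding box.
Plate: 200 × 60, A = 12 000 mm², x = 100 mm, Ī = 40 000 000 mm⁴.
Hole 1 (subtracted): ⌀20, A = 314.16 mm², x = 40 mm, Ī = 7 854 mm⁴.
Hole 2 (subtracted): ⌀20, A = 314.16 mm², x = 80 mm, Ī = 7 854 mm⁴.
Hole 3 (subtracted): ⌀20, A = 314.16 mm², x = 120 mm, Ī = 7 854 mm⁴.
Hole 4 (subtracted): ⌀20, A = 314.16 mm², x = 160 mm, Ī = 7 854 mm⁴.
By symmetry the centroid is at mid-width, x̄ = 100 mm.
Transfer each piece to the centroidal y-axis using Ī + A·d² with d = x − 100:
  plate: d = 0 mm → contributes +40 000 000 mm⁴
  hole 1: d = -60 mm → contributes −1 138 827 mm⁴
  hole 2: d = -20 mm → contributes −133 518 mm⁴
  hole 3: d = 20 mm → contributes −133 518 mm⁴
  hole 4: d = 60 mm → contributes −1 138 827 mm⁴
Total I = 37 455 310 mm⁴.

I_yy ≈ 3.75 × 10⁷ mm⁴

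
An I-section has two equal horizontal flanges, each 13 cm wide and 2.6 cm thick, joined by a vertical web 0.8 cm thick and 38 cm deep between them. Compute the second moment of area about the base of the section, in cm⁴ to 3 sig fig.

Decompose the section into non-overlapping parts with the origin at the bottom-left of its bounding rectangle.
Bottom flange: 13 × 2.6, A = 33.8 cm², y = 1.3 cm, Ī = 19.041 cm⁴.
Web: 0.8 × 38, A = 30.4 cm², y = 21.6 cm, Ī = 3658.1 cm⁴.
Top flange: 13 × 2.6, A = 33.8 cm², y = 41.9 cm, Ī = 19.041 cm⁴.
Transfer each piece to the base of the section using Ī + A·d² with d = y − 0:
  bottom flange: d = 1.3 cm → contributes +76.163 cm⁴
  web: d = 21.6 cm → contributes +17 842 cm⁴
  top flange: d = 41.9 cm → contributes +59 359 cm⁴
Total I = 77 276 cm⁴.

I_base ≈ 7.73 × 10⁴ cm⁴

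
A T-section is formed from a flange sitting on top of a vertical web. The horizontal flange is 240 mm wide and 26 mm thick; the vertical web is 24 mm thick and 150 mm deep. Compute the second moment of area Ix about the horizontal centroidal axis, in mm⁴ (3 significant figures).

Ix ≈ 2.48 × 10⁷ mm⁴

Treat the section as a set of non-overlapping primitives; coordinates are from the bounding-box lower-left.
Flange: 240 × 26, A = 6 240 mm², y = 163 mm, Ī = 351 520 mm⁴.
Web: 24 × 150, A = 3 600 mm², y = 75 mm, Ī = 6 750 000 mm⁴.
Centroid: ȳ = ΣA·y / ΣA = 130.8 mm.
Transfer each piece to the horizontal centroidal axis using Ī + A·d² with d = y − 130.8:
  flange: d = 32.195 mm → contributes +6 819 441 mm⁴
  web: d = -55.805 mm → contributes +17 961 064 mm⁴
Total I = 24 780 505 mm⁴.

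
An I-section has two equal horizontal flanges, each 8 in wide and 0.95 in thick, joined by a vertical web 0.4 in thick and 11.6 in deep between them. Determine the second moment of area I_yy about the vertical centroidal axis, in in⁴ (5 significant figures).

I_yy ≈ 81.129 in⁴

Decompose the section into non-overlapping parts with the origin at the bottom-left of its bounding rectangle.
Bottom flange: 8 × 0.95, A = 7.6 in², x = 4 in, Ī = 40.53333 in⁴.
Web: 0.4 × 11.6, A = 4.64 in², x = 4 in, Ī = 0.06186667 in⁴.
Top flange: 8 × 0.95, A = 7.6 in², x = 4 in, Ī = 40.53333 in⁴.
By symmetry the centroid is at mid-width, x̄ = 4 in.
All pieces are centred on the vertical centroidal axis, so I = ΣĪ = 81.12853 in⁴.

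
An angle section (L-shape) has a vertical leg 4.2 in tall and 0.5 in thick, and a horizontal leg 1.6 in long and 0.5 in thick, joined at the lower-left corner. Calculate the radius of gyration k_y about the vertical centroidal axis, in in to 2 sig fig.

k_y ≈ 0.38 in

Decompose the section into non-overlapping parts with the origin at the bottom-left of its bounding rectangle.
Vertical leg: 0.5 × 4.2, A = 2.1 in², x = 0.25 in, Ī = 0.04375 in⁴.
Horizontal leg (remainder): 1.1 × 0.5, A = 0.55 in², x = 1.05 in, Ī = 0.05546 in⁴.
Centroid: x̄ = ΣA·x / ΣA = 0.416 in.
Transfer each piece to the vertical centroidal axis using Ī + A·d² with d = x − 0.416:
  vertical leg: d = -0.166 in → contributes +0.1016 in⁴
  horizontal leg (remainder): d = 0.634 in → contributes +0.2765 in⁴
Total I = 0.3782 in⁴.
Radius of gyration: k = √(I/A) = √(0.3782 / 2.65) = 0.3778 in.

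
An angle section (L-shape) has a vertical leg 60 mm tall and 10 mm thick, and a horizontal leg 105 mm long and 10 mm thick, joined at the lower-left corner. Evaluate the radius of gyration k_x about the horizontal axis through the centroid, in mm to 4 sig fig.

k_x ≈ 16.42 mm

Treat the section as a set of non-overlapping primitives; coordinates are from the bounding-box lower-left.
Vertical leg: 10 × 60, A = 600 mm², y = 30 mm, Ī = 180 000 mm⁴.
Horizontal leg (remainder): 95 × 10, A = 950 mm², y = 5 mm, Ī = 7916.67 mm⁴.
Centroid: ȳ = ΣA·y / ΣA = 14.6774 mm.
Transfer each piece to the horizontal axis through the centroid using Ī + A·d² with d = y − 14.6774:
  vertical leg: d = 15.3226 mm → contributes +320 869 mm⁴
  horizontal leg (remainder): d = -9.67742 mm → contributes +96886.5 mm⁴
Total I = 417 755 mm⁴.
Radius of gyration: k = √(I/A) = √(417 755 / 1 550) = 16.4171 mm.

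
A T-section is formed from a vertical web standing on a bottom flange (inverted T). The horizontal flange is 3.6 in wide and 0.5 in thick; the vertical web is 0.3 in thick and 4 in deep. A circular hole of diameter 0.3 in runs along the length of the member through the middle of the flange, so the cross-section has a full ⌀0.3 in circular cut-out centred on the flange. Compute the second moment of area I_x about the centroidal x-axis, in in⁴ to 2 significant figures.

Treat the section as a set of non-overlapping primitives; coordinates are from the bounding-box lower-left.
Flange: 3.6 × 0.5, A = 1.8 in², y = 0.25 in, Ī = 0.0375 in⁴.
Web: 0.3 × 4, A = 1.2 in², y = 2.5 in, Ī = 1.6 in⁴.
Hole (subtracted): ⌀0.3, A = 0.07069 in², y = 0.25 in, Ī = 0.0003976 in⁴.
Centroid: ȳ = ΣA·y / ΣA = 1.172 in.
Transfer each piece to the centroidal x-axis using Ī + A·d² with d = y − 1.172:
  flange: d = -0.9217 in → contributes +1.567 in⁴
  web: d = 1.328 in → contributes +3.717 in⁴
  hole: d = -0.9217 in → contributes −0.06045 in⁴
Total I = 5.223 in⁴.

I_x ≈ 5.2 in⁴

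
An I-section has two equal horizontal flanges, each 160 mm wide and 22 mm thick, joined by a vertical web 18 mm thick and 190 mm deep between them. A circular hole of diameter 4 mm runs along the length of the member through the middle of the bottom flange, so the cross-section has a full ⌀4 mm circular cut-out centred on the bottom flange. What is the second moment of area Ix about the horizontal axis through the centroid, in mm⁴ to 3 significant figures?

Ix ≈ 8.95 × 10⁷ mm⁴

Treat the section as a set of non-overlapping primitives; coordinates are from the bounding-box lower-left.
Bottom flange: 160 × 22, A = 3 520 mm², y = 11 mm, Ī = 141 973 mm⁴.
Web: 18 × 190, A = 3 420 mm², y = 117 mm, Ī = 10 288 500 mm⁴.
Top flange: 160 × 22, A = 3 520 mm², y = 223 mm, Ī = 141 973 mm⁴.
Hole (subtracted): ⌀4, A = 12.566 mm², y = 11 mm, Ī = 12.566 mm⁴.
Centroid: ȳ = ΣA·y / ΣA = 117.13 mm.
Transfer each piece to the horizontal axis through the centroid using Ī + A·d² with d = y − 117.13:
  bottom flange: d = -106.13 mm → contributes +39 787 895 mm⁴
  web: d = -0.1275 mm → contributes +10 288 556 mm⁴
  top flange: d = 105.87 mm → contributes +39 597 606 mm⁴
  hole: d = -106.13 mm → contributes −141 548 mm⁴
Total I = 89 532 509 mm⁴.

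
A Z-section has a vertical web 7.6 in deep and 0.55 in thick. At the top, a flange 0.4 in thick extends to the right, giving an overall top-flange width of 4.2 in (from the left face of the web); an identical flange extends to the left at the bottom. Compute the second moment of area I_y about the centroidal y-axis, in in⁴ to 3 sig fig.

Break the section into simple shapes (no overlaps), measuring from the bottom-left corner of the bounding box.
Web: 0.55 × 7.6, A = 4.18 in², x = 3.925 in, Ī = 0.10537 in⁴.
Top flange (beyond web): 3.65 × 0.4, A = 1.46 in², x = 6.025 in, Ī = 1.6209 in⁴.
Bottom flange (beyond web): 3.65 × 0.4, A = 1.46 in², x = 1.825 in, Ī = 1.6209 in⁴.
Centroid: x̄ = ΣA·x / ΣA = 3.925 in.
Transfer each piece to the centroidal y-axis using Ī + A·d² with d = x − 3.925:
  web: d = 0 in → contributes +0.10537 in⁴
  top flange (beyond web): d = 2.1 in → contributes +8.0595 in⁴
  bottom flange (beyond web): d = -2.1 in → contributes +8.0595 in⁴
Total I = 16.224 in⁴.

I_y ≈ 16.2 in⁴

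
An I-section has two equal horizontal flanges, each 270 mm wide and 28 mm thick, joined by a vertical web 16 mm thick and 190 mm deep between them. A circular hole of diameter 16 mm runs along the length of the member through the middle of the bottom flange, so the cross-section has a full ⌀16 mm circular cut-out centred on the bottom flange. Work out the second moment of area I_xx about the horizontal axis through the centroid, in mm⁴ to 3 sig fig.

Break the section into simple shapes (no overlaps), measuring from the bottom-left corner of the bounding box.
Bottom flange: 270 × 28, A = 7 560 mm², y = 14 mm, Ī = 493 920 mm⁴.
Web: 16 × 190, A = 3 040 mm², y = 123 mm, Ī = 9 145 333 mm⁴.
Top flange: 270 × 28, A = 7 560 mm², y = 232 mm, Ī = 493 920 mm⁴.
Hole (subtracted): ⌀16, A = 201.06 mm², y = 14 mm, Ī = 3 217 mm⁴.
Centroid: ȳ = ΣA·y / ΣA = 124.22 mm.
Transfer each piece to the horizontal axis through the centroid using Ī + A·d² with d = y − 124.22:
  bottom flange: d = -110.22 mm → contributes +92 336 732 mm⁴
  web: d = -1.2203 mm → contributes +9 149 860 mm⁴
  top flange: d = 107.78 mm → contributes +88 314 344 mm⁴
  hole: d = -110.22 mm → contributes −2 445 822 mm⁴
Total I = 187 355 115 mm⁴.

I_xx ≈ 1.87 × 10⁸ mm⁴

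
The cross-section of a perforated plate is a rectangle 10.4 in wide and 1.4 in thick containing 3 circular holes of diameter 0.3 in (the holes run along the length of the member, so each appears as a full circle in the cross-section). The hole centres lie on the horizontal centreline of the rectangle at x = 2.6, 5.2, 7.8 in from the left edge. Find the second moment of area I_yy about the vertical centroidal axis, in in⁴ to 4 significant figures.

I_yy ≈ 130.3 in⁴

Decompose the section into non-overlapping parts with the origin at the bottom-left of its bounding rectangle.
Plate: 10.4 × 1.4, A = 14.56 in², x = 5.2 in, Ī = 131.234 in⁴.
Hole 1 (subtracted): ⌀0.3, A = 0.0706858 in², x = 2.6 in, Ī = 0.000397608 in⁴.
Hole 2 (subtracted): ⌀0.3, A = 0.0706858 in², x = 5.2 in, Ī = 0.000397608 in⁴.
Hole 3 (subtracted): ⌀0.3, A = 0.0706858 in², x = 7.8 in, Ī = 0.000397608 in⁴.
By symmetry the centroid is at mid-width, x̄ = 5.2 in.
Transfer each piece to the vertical centroidal axis using Ī + A·d² with d = x − 5.2:
  plate: d = 0 in → contributes +131.234 in⁴
  hole 1: d = -2.6 in → contributes −0.478234 in⁴
  hole 2: d = 0 in → contributes −0.000397608 in⁴
  hole 3: d = 2.6 in → contributes −0.478234 in⁴
Total I = 130.277 in⁴.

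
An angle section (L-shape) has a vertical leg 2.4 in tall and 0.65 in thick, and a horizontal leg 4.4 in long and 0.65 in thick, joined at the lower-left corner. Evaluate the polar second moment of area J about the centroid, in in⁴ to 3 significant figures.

Treat the section as a set of non-overlapping primitives; coordinates are from the bounding-box lower-left.
Vertical leg: 0.65 × 2.4, A = 1.56 in², y = 1.2 in, Ī = 0.7488 in⁴.
Horizontal leg (remainder): 3.75 × 0.65, A = 2.4375 in², y = 0.325 in, Ī = 0.08582 in⁴.
Centroid: ȳ = ΣA·y / ΣA = 0.66646 in.
Transfer each piece to the centroidal x-axis using Ī + A·d² with d = y − 0.66646:
  vertical leg: d = 0.53354 in → contributes +1.1929 in⁴
  horizontal leg (remainder): d = -0.34146 in → contributes +0.37003 in⁴
Total I = 1.5629 in⁴.
For the y-axis: x̄ = 1.6665 in.
Repeating about the centroidal y-axis gives I_y = 7.5153 in⁴.
Polar second moment: J = I_x + I_y = 9.0782 in⁴.

J ≈ 9.08 in⁴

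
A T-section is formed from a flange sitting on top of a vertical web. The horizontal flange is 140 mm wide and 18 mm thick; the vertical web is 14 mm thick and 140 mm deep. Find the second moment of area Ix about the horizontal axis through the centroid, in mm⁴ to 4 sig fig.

Ix ≈ 1.015 × 10⁷ mm⁴

Decompose the section into non-overlapping parts with the origin at the bottom-left of its bounding rectangle.
Flange: 140 × 18, A = 2 520 mm², y = 149 mm, Ī = 68 040 mm⁴.
Web: 14 × 140, A = 1 960 mm², y = 70 mm, Ī = 3 201 333 mm⁴.
Centroid: ȳ = ΣA·y / ΣA = 114.438 mm.
Transfer each piece to the horizontal axis through the centroid using Ī + A·d² with d = y − 114.438:
  flange: d = 34.5625 mm → contributes +3 078 347 mm⁴
  web: d = -44.4375 mm → contributes +7 071 728 mm⁴
Total I = 10 150 076 mm⁴.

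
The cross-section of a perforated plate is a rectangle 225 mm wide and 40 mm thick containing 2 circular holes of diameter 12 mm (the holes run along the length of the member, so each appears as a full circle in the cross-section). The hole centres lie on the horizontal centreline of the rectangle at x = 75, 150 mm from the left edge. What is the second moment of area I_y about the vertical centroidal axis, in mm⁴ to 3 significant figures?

I_y ≈ 3.76 × 10⁷ mm⁴

Decompose the section into non-overlapping parts with the origin at the bottom-left of its bounding rectangle.
Plate: 225 × 40, A = 9 000 mm², x = 112.5 mm, Ī = 37 968 750 mm⁴.
Hole 1 (subtracted): ⌀12, A = 113.1 mm², x = 75 mm, Ī = 1017.9 mm⁴.
Hole 2 (subtracted): ⌀12, A = 113.1 mm², x = 150 mm, Ī = 1017.9 mm⁴.
By symmetry the centroid is at mid-width, x̄ = 112.5 mm.
Transfer each piece to the vertical centroidal axis using Ī + A·d² with d = x − 112.5:
  plate: d = 0 mm → contributes +37 968 750 mm⁴
  hole 1: d = -37.5 mm → contributes −160 061 mm⁴
  hole 2: d = 37.5 mm → contributes −160 061 mm⁴
Total I = 37 648 628 mm⁴.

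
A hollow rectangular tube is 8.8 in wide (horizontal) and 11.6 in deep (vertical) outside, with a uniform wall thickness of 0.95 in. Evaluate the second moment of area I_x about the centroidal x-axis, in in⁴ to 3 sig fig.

Break the section into simple shapes (no overlaps), measuring from the bottom-left corner of the bounding box.
Outer rectangle: 8.8 × 11.6, A = 102.08 in², y = 5.8 in, Ī = 1144.7 in⁴.
Inner void (subtracted): 6.9 × 9.7, A = 66.93 in², y = 5.8 in, Ī = 524.79 in⁴.
By symmetry the centroid is at mid-height, ȳ = 5.8 in.
All pieces are centred on the centroidal x-axis, so I = ΣĪ (holes subtracted) = 619.87 in⁴.

I_x ≈ 620 in⁴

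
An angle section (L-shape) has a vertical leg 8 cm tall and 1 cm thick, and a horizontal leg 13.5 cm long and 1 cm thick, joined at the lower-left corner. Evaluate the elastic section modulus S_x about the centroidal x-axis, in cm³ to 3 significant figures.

Treat the section as a set of non-overlapping primitives; coordinates are from the bounding-box lower-left.
Vertical leg: 1 × 8, A = 8 cm², y = 4 cm, Ī = 42.667 cm⁴.
Horizontal leg (remainder): 12.5 × 1, A = 12.5 cm², y = 0.5 cm, Ī = 1.0417 cm⁴.
Centroid: ȳ = ΣA·y / ΣA = 1.8659 cm.
Transfer each piece to the centroidal x-axis using Ī + A·d² with d = y − 1.8659:
  vertical leg: d = 2.1341 cm → contributes +79.103 cm⁴
  horizontal leg (remainder): d = -1.3659 cm → contributes +24.361 cm⁴
Total I = 103.46 cm⁴.
Extreme fibre distance c = 6.1341 cm; S = I/c = 16.867 cm³.

S_x ≈ 16.9 cm³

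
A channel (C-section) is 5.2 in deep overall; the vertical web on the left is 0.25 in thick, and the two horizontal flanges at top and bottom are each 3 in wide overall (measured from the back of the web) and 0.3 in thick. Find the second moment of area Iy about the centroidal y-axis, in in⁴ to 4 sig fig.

Decompose the section into non-overlapping parts with the origin at the bottom-left of its bounding rectangle.
Web: 0.25 × 5.2, A = 1.3 in², x = 0.125 in, Ī = 0.00677083 in⁴.
Top flange (beyond web): 2.75 × 0.3, A = 0.825 in², x = 1.625 in, Ī = 0.519922 in⁴.
Bottom flange (beyond web): 2.75 × 0.3, A = 0.825 in², x = 1.625 in, Ī = 0.519922 in⁴.
Centroid: x̄ = ΣA·x / ΣA = 0.963983 in.
Transfer each piece to the centroidal y-axis using Ī + A·d² with d = x − 0.963983:
  web: d = -0.838983 in → contributes +0.921831 in⁴
  top flange (beyond web): d = 0.661017 in → contributes +0.8804 in⁴
  bottom flange (beyond web): d = 0.661017 in → contributes +0.8804 in⁴
Total I = 2.68263 in⁴.

Iy ≈ 2.683 in⁴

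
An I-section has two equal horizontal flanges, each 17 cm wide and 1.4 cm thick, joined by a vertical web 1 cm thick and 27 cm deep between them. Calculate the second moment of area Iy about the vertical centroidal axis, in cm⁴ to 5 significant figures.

Treat the section as a set of non-overlapping primitives; coordinates are from the bounding-box lower-left.
Bottom flange: 17 × 1.4, A = 23.8 cm², x = 8.5 cm, Ī = 573.1833 cm⁴.
Web: 1 × 27, A = 27 cm², x = 8.5 cm, Ī = 2.25 cm⁴.
Top flange: 17 × 1.4, A = 23.8 cm², x = 8.5 cm, Ī = 573.1833 cm⁴.
By symmetry the centroid is at mid-width, x̄ = 8.5 cm.
All pieces are centred on the vertical centroidal axis, so I = ΣĪ = 1148.617 cm⁴.

Iy ≈ 1148.6 cm⁴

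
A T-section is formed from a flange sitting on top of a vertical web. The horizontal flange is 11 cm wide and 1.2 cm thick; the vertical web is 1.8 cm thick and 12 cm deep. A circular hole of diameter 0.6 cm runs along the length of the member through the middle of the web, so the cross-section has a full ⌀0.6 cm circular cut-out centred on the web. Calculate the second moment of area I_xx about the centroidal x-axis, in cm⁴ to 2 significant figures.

Break the section into simple shapes (no overlaps), measuring from the bottom-left corner of the bounding box.
Flange: 11 × 1.2, A = 13.2 cm², y = 12.6 cm, Ī = 1.584 cm⁴.
Web: 1.8 × 12, A = 21.6 cm², y = 6 cm, Ī = 259.2 cm⁴.
Hole (subtracted): ⌀0.6, A = 0.2827 cm², y = 6 cm, Ī = 0.006362 cm⁴.
Centroid: ȳ = ΣA·y / ΣA = 8.524 cm.
Transfer each piece to the centroidal x-axis using Ī + A·d² with d = y − 8.524:
  flange: d = 4.076 cm → contributes +220.9 cm⁴
  web: d = -2.524 cm → contributes +396.8 cm⁴
  hole: d = -2.524 cm → contributes −1.808 cm⁴
Total I = 615.9 cm⁴.

I_xx ≈ 620 cm⁴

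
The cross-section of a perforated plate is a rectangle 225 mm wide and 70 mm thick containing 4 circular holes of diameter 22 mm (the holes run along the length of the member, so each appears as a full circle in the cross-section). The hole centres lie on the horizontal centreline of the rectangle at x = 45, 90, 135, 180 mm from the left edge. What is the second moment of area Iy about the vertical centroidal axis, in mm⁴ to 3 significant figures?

Iy ≈ 6.26 × 10⁷ mm⁴

Split into non-overlapping primitives; take the origin at the lower-left of the bounding box.
Plate: 225 × 70, A = 15 750 mm², x = 112.5 mm, Ī = 66 445 313 mm⁴.
Hole 1 (subtracted): ⌀22, A = 380.13 mm², x = 45 mm, Ī = 11 499 mm⁴.
Hole 2 (subtracted): ⌀22, A = 380.13 mm², x = 90 mm, Ī = 11 499 mm⁴.
Hole 3 (subtracted): ⌀22, A = 380.13 mm², x = 135 mm, Ī = 11 499 mm⁴.
Hole 4 (subtracted): ⌀22, A = 380.13 mm², x = 180 mm, Ī = 11 499 mm⁴.
By symmetry the centroid is at mid-width, x̄ = 112.5 mm.
Transfer each piece to the vertical centroidal axis using Ī + A·d² with d = x − 112.5:
  plate: d = 0 mm → contributes +66 445 313 mm⁴
  hole 1: d = -67.5 mm → contributes −1 743 479 mm⁴
  hole 2: d = -22.5 mm → contributes −203 941 mm⁴
  hole 3: d = 22.5 mm → contributes −203 941 mm⁴
  hole 4: d = 67.5 mm → contributes −1 743 479 mm⁴
Total I = 62 550 473 mm⁴.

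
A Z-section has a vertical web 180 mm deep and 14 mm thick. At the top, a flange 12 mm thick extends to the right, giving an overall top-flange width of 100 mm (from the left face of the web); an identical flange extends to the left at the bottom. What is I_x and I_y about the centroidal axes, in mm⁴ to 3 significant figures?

Break the section into simple shapes (no overlaps), measuring from the bottom-left corner of the bounding box.
Web: 14 × 180, A = 2 520 mm², y = 90 mm, Ī = 6 804 000 mm⁴.
Top flange (beyond web): 86 × 12, A = 1 032 mm², y = 174 mm, Ī = 12 384 mm⁴.
Bottom flange (beyond web): 86 × 12, A = 1 032 mm², y = 6 mm, Ī = 12 384 mm⁴.
Centroid: ȳ = ΣA·y / ΣA = 90 mm.
Transfer each piece to the centroidal x-axis using Ī + A·d² with d = y − 90:
  web: d = 0 mm → contributes +6 804 000 mm⁴
  top flange (beyond web): d = 84 mm → contributes +7 294 176 mm⁴
  bottom flange (beyond web): d = -84 mm → contributes +7 294 176 mm⁴
Total I = 21 392 352 mm⁴.
For the y-axis: x̄ = 93 mm.
Repeating about the centroidal y-axis gives I_y = 6 473 272 mm⁴.

I_x ≈ 2.14 × 10⁷ mm⁴, I_y ≈ 6.47 × 10⁶ mm⁴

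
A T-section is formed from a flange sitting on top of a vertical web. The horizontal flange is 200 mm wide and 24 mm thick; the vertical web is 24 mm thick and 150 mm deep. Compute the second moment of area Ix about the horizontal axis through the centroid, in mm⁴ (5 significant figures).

Ix ≈ 2.2551 × 10⁷ mm⁴

Split into non-overlapping primitives; take the origin at the lower-left of the bounding box.
Flange: 200 × 24, A = 4 800 mm², y = 162 mm, Ī = 230 400 mm⁴.
Web: 24 × 150, A = 3 600 mm², y = 75 mm, Ī = 6 750 000 mm⁴.
Centroid: ȳ = ΣA·y / ΣA = 124.7143 mm.
Transfer each piece to the horizontal axis through the centroid using Ī + A·d² with d = y − 124.7143:
  flange: d = 37.28571 mm → contributes +6 903 478 mm⁴
  web: d = -49.71429 mm → contributes +15 647 437 mm⁴
Total I = 22 550 914 mm⁴.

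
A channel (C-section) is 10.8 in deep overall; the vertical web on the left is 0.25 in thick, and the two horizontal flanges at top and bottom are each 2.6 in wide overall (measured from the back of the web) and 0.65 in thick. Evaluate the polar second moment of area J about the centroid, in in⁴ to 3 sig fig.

Treat the section as a set of non-overlapping primitives; coordinates are from the bounding-box lower-left.
Web: 0.25 × 10.8, A = 2.7 in², y = 5.4 in, Ī = 26.244 in⁴.
Top flange (beyond web): 2.35 × 0.65, A = 1.5275 in², y = 10.475 in, Ī = 0.053781 in⁴.
Bottom flange (beyond web): 2.35 × 0.65, A = 1.5275 in², y = 0.325 in, Ī = 0.053781 in⁴.
By symmetry the centroid is at mid-height, ȳ = 5.4 in.
Transfer each piece to the centroidal x-axis using Ī + A·d² with d = y − 5.4:
  web: d = 0 in → contributes +26.244 in⁴
  top flange (beyond web): d = 5.075 in → contributes +39.395 in⁴
  bottom flange (beyond web): d = -5.075 in → contributes +39.395 in⁴
Total I = 105.03 in⁴.
For the y-axis: x̄ = 0.8151 in.
Repeating about the centroidal y-axis gives I_y = 3.8422 in⁴.
Polar second moment: J = I_x + I_y = 108.88 in⁴.

J ≈ 109 in⁴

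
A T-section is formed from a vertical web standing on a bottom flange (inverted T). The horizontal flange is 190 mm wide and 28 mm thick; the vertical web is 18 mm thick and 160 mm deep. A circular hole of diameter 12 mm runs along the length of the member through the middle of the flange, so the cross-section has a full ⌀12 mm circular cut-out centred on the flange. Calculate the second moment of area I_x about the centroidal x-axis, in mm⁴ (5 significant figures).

I_x ≈ 2.2876 × 10⁷ mm⁴

Split into non-overlapping primitives; take the origin at the lower-left of the bounding box.
Flange: 190 × 28, A = 5 320 mm², y = 14 mm, Ī = 347573.3 mm⁴.
Web: 18 × 160, A = 2 880 mm², y = 108 mm, Ī = 6 144 000 mm⁴.
Hole (subtracted): ⌀12, A = 113.0973 mm², y = 14 mm, Ī = 1017.876 mm⁴.
Centroid: ȳ = ΣA·y / ΣA = 47.47635 mm.
Transfer each piece to the centroidal x-axis using Ī + A·d² with d = y − 47.47635:
  flange: d = -33.47635 mm → contributes +6 309 517 mm⁴
  web: d = 60.52365 mm → contributes +16 693 762 mm⁴
  hole: d = -33.47635 mm → contributes −127762.2 mm⁴
Total I = 22 875 517 mm⁴.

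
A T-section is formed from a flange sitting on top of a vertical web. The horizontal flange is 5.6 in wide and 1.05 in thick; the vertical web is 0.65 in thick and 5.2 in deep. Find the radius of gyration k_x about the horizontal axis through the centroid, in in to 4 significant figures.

Treat the section as a set of non-overlapping primitives; coordinates are from the bounding-box lower-left.
Flange: 5.6 × 1.05, A = 5.88 in², y = 5.725 in, Ī = 0.540225 in⁴.
Web: 0.65 × 5.2, A = 3.38 in², y = 2.6 in, Ī = 7.61627 in⁴.
Centroid: ȳ = ΣA·y / ΣA = 4.58434 in.
Transfer each piece to the horizontal axis through the centroid using Ī + A·d² with d = y − 4.58434:
  flange: d = 1.14066 in → contributes +8.19071 in⁴
  web: d = -1.98434 in → contributes +20.9254 in⁴
Total I = 29.1161 in⁴.
Radius of gyration: k = √(I/A) = √(29.1161 / 9.26) = 1.77321 in.

k_x ≈ 1.773 in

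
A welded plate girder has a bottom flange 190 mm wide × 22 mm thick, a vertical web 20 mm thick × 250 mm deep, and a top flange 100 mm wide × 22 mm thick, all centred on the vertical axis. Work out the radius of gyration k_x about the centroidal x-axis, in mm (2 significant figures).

k_x ≈ 110 mm

Decompose the section into non-overlapping parts with the origin at the bottom-left of its bounding rectangle.
Bottom plate: 190 × 22, A = 4 180 mm², y = 11 mm, Ī = 168 593 mm⁴.
Web plate: 20 × 250, A = 5 000 mm², y = 147 mm, Ī = 26 041 667 mm⁴.
Top plate: 100 × 22, A = 2 200 mm², y = 283 mm, Ī = 88 733 mm⁴.
Centroid: ȳ = ΣA·y / ΣA = 123.3 mm.
Transfer each piece to the centroidal x-axis using Ī + A·d² with d = y − 123.3:
  bottom plate: d = -112.3 mm → contributes +52 918 936 mm⁴
  web plate: d = 23.66 mm → contributes +28 841 252 mm⁴
  top plate: d = 159.7 mm → contributes +56 171 430 mm⁴
Total I = 137 931 618 mm⁴.
Radius of gyration: k = √(I/A) = √(137 931 618 / 11 380) = 110.1 mm.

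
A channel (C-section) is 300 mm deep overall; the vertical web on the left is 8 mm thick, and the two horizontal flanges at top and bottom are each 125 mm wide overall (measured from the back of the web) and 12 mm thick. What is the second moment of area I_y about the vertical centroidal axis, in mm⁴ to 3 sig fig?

I_y ≈ 8.27 × 10⁶ mm⁴

Treat the section as a set of non-overlapping primitives; coordinates are from the bounding-box lower-left.
Web: 8 × 300, A = 2 400 mm², x = 4 mm, Ī = 12 800 mm⁴.
Top flange (beyond web): 117 × 12, A = 1 404 mm², x = 66.5 mm, Ī = 1 601 613 mm⁴.
Bottom flange (beyond web): 117 × 12, A = 1 404 mm², x = 66.5 mm, Ī = 1 601 613 mm⁴.
Centroid: x̄ = ΣA·x / ΣA = 37.698 mm.
Transfer each piece to the vertical centroidal axis using Ī + A·d² with d = x − 37.698:
  web: d = -33.698 mm → contributes +2 738 158 mm⁴
  top flange (beyond web): d = 28.802 mm → contributes +2 766 296 mm⁴
  bottom flange (beyond web): d = 28.802 mm → contributes +2 766 296 mm⁴
Total I = 8 270 750 mm⁴.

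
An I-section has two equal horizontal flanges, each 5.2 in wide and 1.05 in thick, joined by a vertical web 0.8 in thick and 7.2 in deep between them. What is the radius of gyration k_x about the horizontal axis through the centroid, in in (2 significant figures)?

k_x ≈ 3.6 in

Break the section into simple shapes (no overlaps), measuring from the bottom-left corner of the bounding box.
Bottom flange: 5.2 × 1.05, A = 5.46 in², y = 0.525 in, Ī = 0.5016 in⁴.
Web: 0.8 × 7.2, A = 5.76 in², y = 4.65 in, Ī = 24.88 in⁴.
Top flange: 5.2 × 1.05, A = 5.46 in², y = 8.775 in, Ī = 0.5016 in⁴.
By symmetry the centroid is at mid-height, ȳ = 4.65 in.
Transfer each piece to the horizontal axis through the centroid using Ī + A·d² with d = y − 4.65:
  bottom flange: d = -4.125 in → contributes +93.41 in⁴
  web: d = 0 in → contributes +24.88 in⁴
  top flange: d = 4.125 in → contributes +93.41 in⁴
Total I = 211.7 in⁴.
Radius of gyration: k = √(I/A) = √(211.7 / 16.68) = 3.563 in.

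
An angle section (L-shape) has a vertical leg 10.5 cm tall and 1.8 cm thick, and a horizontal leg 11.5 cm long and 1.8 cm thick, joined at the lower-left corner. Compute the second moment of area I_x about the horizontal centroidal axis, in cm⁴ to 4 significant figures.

Break the section into simple shapes (no overlaps), measuring from the bottom-left corner of the bounding box.
Vertical leg: 1.8 × 10.5, A = 18.9 cm², y = 5.25 cm, Ī = 173.644 cm⁴.
Horizontal leg (remainder): 9.7 × 1.8, A = 17.46 cm², y = 0.9 cm, Ī = 4.7142 cm⁴.
Centroid: ȳ = ΣA·y / ΣA = 3.16114 cm.
Transfer each piece to the horizontal centroidal axis using Ī + A·d² with d = y − 3.16114:
  vertical leg: d = 2.08886 cm → contributes +256.111 cm⁴
  horizontal leg (remainder): d = -2.26114 cm → contributes +93.9828 cm⁴
Total I = 350.094 cm⁴.

I_x ≈ 350.1 cm⁴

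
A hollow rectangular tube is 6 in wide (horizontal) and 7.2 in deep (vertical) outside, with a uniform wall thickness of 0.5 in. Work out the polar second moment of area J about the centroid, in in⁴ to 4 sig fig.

Break the section into simple shapes (no overlaps), measuring from the bottom-left corner of the bounding box.
Outer rectangle: 6 × 7.2, A = 43.2 in², y = 3.6 in, Ī = 186.624 in⁴.
Inner void (subtracted): 5 × 6.2, A = 31 in², y = 3.6 in, Ī = 99.3033 in⁴.
By symmetry the centroid is at mid-height, ȳ = 3.6 in.
All pieces are centred on the centroidal x-axis, so I = ΣĪ (holes subtracted) = 87.3207 in⁴.
Repeating about the centroidal y-axis gives I_y = 65.0167 in⁴.
Polar second moment: J = I_x + I_y = 152.337 in⁴.

J ≈ 152.3 in⁴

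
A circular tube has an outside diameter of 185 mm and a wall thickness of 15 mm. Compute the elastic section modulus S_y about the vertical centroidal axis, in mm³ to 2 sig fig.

Split into non-overlapping primitives; take the origin at the lower-left of the bounding box.
Outer circle: ⌀185, A = 26 880 mm², x = 92.5 mm, Ī = 57 498 539 mm⁴.
Bore (subtracted): ⌀155, A = 18 869 mm², x = 92.5 mm, Ī = 28 333 269 mm⁴.
By symmetry the centroid is at mid-width, x̄ = 92.5 mm.
All pieces are centred on the vertical centroidal axis, so I = ΣĪ (holes subtracted) = 29 165 270 mm⁴.
Extreme fibre distance c = 92.5 mm; S = I/c = 315 300 mm³.

S_y ≈ 3.2 × 10⁵ mm³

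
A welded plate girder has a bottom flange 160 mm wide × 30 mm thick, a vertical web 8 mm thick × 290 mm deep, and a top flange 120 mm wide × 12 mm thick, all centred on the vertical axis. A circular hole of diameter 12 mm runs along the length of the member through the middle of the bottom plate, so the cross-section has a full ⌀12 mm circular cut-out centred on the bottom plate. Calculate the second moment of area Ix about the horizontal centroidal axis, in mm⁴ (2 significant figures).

Break the section into simple shapes (no overlaps), measuring from the bottom-left corner of the bounding box.
Bottom plate: 160 × 30, A = 4 800 mm², y = 15 mm, Ī = 360 000 mm⁴.
Web plate: 8 × 290, A = 2 320 mm², y = 175 mm, Ī = 16 259 333 mm⁴.
Top plate: 120 × 12, A = 1 440 mm², y = 326 mm, Ī = 17 280 mm⁴.
Hole (subtracted): ⌀12, A = 113.1 mm², y = 15 mm, Ī = 1 018 mm⁴.
Centroid: ȳ = ΣA·y / ΣA = 112 mm.
Transfer each piece to the horizontal centroidal axis using Ī + A·d² with d = y − 112:
  bottom plate: d = -96.96 mm → contributes +45 489 080 mm⁴
  web plate: d = 63.04 mm → contributes +25 478 129 mm⁴
  top plate: d = 214 mm → contributes +65 986 109 mm⁴
  hole: d = -96.96 mm → contributes −1 064 347 mm⁴
Total I = 135 888 971 mm⁴.

Ix ≈ 1.4 × 10⁸ mm⁴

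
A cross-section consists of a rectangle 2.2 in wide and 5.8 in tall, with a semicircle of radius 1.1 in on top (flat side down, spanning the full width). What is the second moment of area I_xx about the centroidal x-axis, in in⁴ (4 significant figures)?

Break the section into simple shapes (no overlaps), measuring from the bottom-left corner of the bounding box.
Rectangular body: 2.2 × 5.8, A = 12.76 in², y = 2.9 in, Ī = 35.7705 in⁴.
Semicircular cap: semicircle r = 1.1, A = 1.90066 in², y = 6.26685 in, Ī = 0.160695 in⁴.
Centroid: ȳ = ΣA·y / ΣA = 3.33649 in.
Transfer each piece to the centroidal x-axis using Ī + A·d² with d = y − 3.33649:
  rectangular body: d = -0.436492 in → contributes +38.2016 in⁴
  semicircular cap: d = 2.93036 in → contributes +16.4817 in⁴
Total I = 54.6834 in⁴.

I_xx ≈ 54.68 in⁴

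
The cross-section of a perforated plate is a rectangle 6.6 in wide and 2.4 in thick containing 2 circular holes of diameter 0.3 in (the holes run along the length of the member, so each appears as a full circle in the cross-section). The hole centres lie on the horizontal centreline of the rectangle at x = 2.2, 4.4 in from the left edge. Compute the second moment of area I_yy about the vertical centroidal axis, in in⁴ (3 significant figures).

I_yy ≈ 57.3 in⁴

Decompose the section into non-overlapping parts with the origin at the bottom-left of its bounding rectangle.
Plate: 6.6 × 2.4, A = 15.84 in², x = 3.3 in, Ī = 57.499 in⁴.
Hole 1 (subtracted): ⌀0.3, A = 0.070686 in², x = 2.2 in, Ī = 0.00039761 in⁴.
Hole 2 (subtracted): ⌀0.3, A = 0.070686 in², x = 4.4 in, Ī = 0.00039761 in⁴.
By symmetry the centroid is at mid-width, x̄ = 3.3 in.
Transfer each piece to the vertical centroidal axis using Ī + A·d² with d = x − 3.3:
  plate: d = 0 in → contributes +57.499 in⁴
  hole 1: d = -1.1 in → contributes −0.085927 in⁴
  hole 2: d = 1.1 in → contributes −0.085927 in⁴
Total I = 57.327 in⁴.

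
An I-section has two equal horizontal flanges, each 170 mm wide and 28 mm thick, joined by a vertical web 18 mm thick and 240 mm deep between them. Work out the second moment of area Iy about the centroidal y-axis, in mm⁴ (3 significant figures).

Treat the section as a set of non-overlapping primitives; coordinates are from the bounding-box lower-left.
Bottom flange: 170 × 28, A = 4 760 mm², x = 85 mm, Ī = 11 463 667 mm⁴.
Web: 18 × 240, A = 4 320 mm², x = 85 mm, Ī = 116 640 mm⁴.
Top flange: 170 × 28, A = 4 760 mm², x = 85 mm, Ī = 11 463 667 mm⁴.
By symmetry the centroid is at mid-width, x̄ = 85 mm.
All pieces are centred on the centroidal y-axis, so I = ΣĪ = 23 043 973 mm⁴.

Iy ≈ 2.30 × 10⁷ mm⁴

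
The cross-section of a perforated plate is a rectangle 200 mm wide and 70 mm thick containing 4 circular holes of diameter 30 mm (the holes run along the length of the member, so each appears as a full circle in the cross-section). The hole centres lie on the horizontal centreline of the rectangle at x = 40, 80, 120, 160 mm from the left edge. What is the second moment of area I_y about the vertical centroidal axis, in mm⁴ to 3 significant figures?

I_y ≈ 4.09 × 10⁷ mm⁴

Treat the section as a set of non-overlapping primitives; coordinates are from the bounding-box lower-left.
Plate: 200 × 70, A = 14 000 mm², x = 100 mm, Ī = 46 666 667 mm⁴.
Hole 1 (subtracted): ⌀30, A = 706.86 mm², x = 40 mm, Ī = 39 761 mm⁴.
Hole 2 (subtracted): ⌀30, A = 706.86 mm², x = 80 mm, Ī = 39 761 mm⁴.
Hole 3 (subtracted): ⌀30, A = 706.86 mm², x = 120 mm, Ī = 39 761 mm⁴.
Hole 4 (subtracted): ⌀30, A = 706.86 mm², x = 160 mm, Ī = 39 761 mm⁴.
By symmetry the centroid is at mid-width, x̄ = 100 mm.
Transfer each piece to the vertical centroidal axis using Ī + A·d² with d = x − 100:
  plate: d = 0 mm → contributes +46 666 667 mm⁴
  hole 1: d = -60 mm → contributes −2 584 451 mm⁴
  hole 2: d = -20 mm → contributes −322 504 mm⁴
  hole 3: d = 20 mm → contributes −322 504 mm⁴
  hole 4: d = 60 mm → contributes −2 584 451 mm⁴
Total I = 40 852 757 mm⁴.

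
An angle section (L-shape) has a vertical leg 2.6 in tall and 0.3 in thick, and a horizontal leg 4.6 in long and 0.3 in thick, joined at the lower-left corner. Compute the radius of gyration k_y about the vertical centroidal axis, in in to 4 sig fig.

k_y ≈ 1.485 in

Split into non-overlapping primitives; take the origin at the lower-left of the bounding box.
Vertical leg: 0.3 × 2.6, A = 0.78 in², x = 0.15 in, Ī = 0.00585 in⁴.
Horizontal leg (remainder): 4.3 × 0.3, A = 1.29 in², x = 2.45 in, Ī = 1.98768 in⁴.
Centroid: x̄ = ΣA·x / ΣA = 1.58333 in.
Transfer each piece to the vertical centroidal axis using Ī + A·d² with d = x − 1.58333:
  vertical leg: d = -1.43333 in → contributes +1.60832 in⁴
  horizontal leg (remainder): d = 0.866667 in → contributes +2.95661 in⁴
Total I = 4.56493 in⁴.
Radius of gyration: k = √(I/A) = √(4.56493 / 2.07) = 1.48502 in.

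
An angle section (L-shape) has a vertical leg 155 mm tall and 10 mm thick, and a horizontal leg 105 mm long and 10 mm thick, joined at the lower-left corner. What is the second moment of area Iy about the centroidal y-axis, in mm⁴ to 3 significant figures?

Break the section into simple shapes (no overlaps), measuring from the bottom-left corner of the bounding box.
Vertical leg: 10 × 155, A = 1 550 mm², x = 5 mm, Ī = 12 917 mm⁴.
Horizontal leg (remainder): 95 × 10, A = 950 mm², x = 57.5 mm, Ī = 714 479 mm⁴.
Centroid: x̄ = ΣA·x / ΣA = 24.95 mm.
Transfer each piece to the centroidal y-axis using Ī + A·d² with d = x − 24.95:
  vertical leg: d = -19.95 mm → contributes +629 821 mm⁴
  horizontal leg (remainder): d = 32.55 mm → contributes +1 721 007 mm⁴
Total I = 2 350 827 mm⁴.

Iy ≈ 2.35 × 10⁶ mm⁴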